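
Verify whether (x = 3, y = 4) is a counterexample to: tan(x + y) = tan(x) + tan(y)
Substituting x = 3, y = 4:
LHS = tan(3 + 4) = tan(7) ≈ 0.8714
RHS = tan(3) + tan(4) ≈ 1.015

Since LHS ≠ RHS, this pair disproves the claim.

Answer: Yes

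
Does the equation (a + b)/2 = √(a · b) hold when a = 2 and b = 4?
Fails

Substituting a = 2, b = 4:

LHS = (2 + 4)/2 = 3
RHS = √(2 · 4) = 2·√(2) ≈ 2.828

LHS ≠ RHS, so the equation does not hold at this point.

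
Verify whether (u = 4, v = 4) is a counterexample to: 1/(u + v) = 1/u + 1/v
Substituting u = 4, v = 4:
LHS = 1/(4 + 4) = 1/8
RHS = 1/4 + 1/4 = 1/2

Since LHS ≠ RHS, this pair disproves the claim.

Answer: Yes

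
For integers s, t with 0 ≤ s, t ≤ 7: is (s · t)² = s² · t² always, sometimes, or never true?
Always true

The identity holds for every pair in the range. For instance at (s, t) = (3, 1): both sides equal 9.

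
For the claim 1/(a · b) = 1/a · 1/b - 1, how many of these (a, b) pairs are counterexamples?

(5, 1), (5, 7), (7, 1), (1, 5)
4

Testing each pair:
(5, 1): LHS = 1/5, RHS = -4/5 → counterexample
(5, 7): LHS = 1/35, RHS = -34/35 → counterexample
(7, 1): LHS = 1/7, RHS = -6/7 → counterexample
(1, 5): LHS = 1/5, RHS = -4/5 → counterexample

That makes 4 counterexamples.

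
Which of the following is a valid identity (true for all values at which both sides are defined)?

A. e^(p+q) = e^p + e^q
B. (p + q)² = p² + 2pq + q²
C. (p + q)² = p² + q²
B

A: fails at (1, 3) — LHS = e^4 ≈ 54.6, RHS = e + e^3 ≈ 22.8.
B: holds — e.g. at (4, 5), both sides equal 81.
C: fails at (2, 5) — LHS = 49, RHS = 29.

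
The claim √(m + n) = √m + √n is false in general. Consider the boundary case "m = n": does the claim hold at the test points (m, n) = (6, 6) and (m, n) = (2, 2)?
At (6, 6): LHS = 2·√(3) ≈ 3.464 ≠ RHS = 2·√(6) ≈ 4.899
At (2, 2): LHS = 2 ≠ RHS = 2·√(2) ≈ 2.828

Answer: No, fails at both test points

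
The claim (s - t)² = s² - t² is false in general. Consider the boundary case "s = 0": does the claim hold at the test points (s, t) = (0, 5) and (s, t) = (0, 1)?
No, fails at both test points

At (0, 5): LHS = 25 ≠ RHS = -25
At (0, 1): LHS = 1 ≠ RHS = -1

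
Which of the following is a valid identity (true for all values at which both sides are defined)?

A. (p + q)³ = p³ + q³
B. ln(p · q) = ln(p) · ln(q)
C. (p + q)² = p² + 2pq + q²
A: fails at (1, 1) — LHS = 8, RHS = 2.
B: fails at (6, 7) — LHS = ln(42) ≈ 3.738, RHS = ln(6)·ln(7) ≈ 3.487.
C: holds — e.g. at (1, 4), both sides equal 25.

Answer: C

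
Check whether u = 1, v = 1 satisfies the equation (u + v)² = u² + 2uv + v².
Substituting u = 1, v = 1:

LHS = (1 + 1)² = 4
RHS = 1² + 2·1·1 + 1² = 4

LHS = RHS, so the equation holds at this point.

Answer: Holds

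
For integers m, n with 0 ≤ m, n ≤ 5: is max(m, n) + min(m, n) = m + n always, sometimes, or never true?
Always true

The identity holds for every pair in the range. For instance at (m, n) = (4, 2): both sides equal 6.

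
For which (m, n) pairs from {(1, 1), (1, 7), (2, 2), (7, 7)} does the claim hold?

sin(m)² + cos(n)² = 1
Testing each pair:
(1, 1): LHS = cos(1)² + sin(1)² = 1, RHS = 1 → holds
(1, 7): LHS = cos(7)² + sin(1)² ≈ 1.276, RHS = 1 → fails
(2, 2): LHS = cos(2)² + sin(2)² = 1, RHS = 1 → holds
(7, 7): LHS = sin(7)² + cos(7)² = 1, RHS = 1 → holds

3 of 4 pairs satisfy the claim.

Answer: (1, 1), (2, 2), (7, 7)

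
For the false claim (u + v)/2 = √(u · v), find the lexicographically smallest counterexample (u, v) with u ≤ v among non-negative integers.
(u, v) = (0, 1)

At (0, 0): both sides equal 0, so it holds there.

Substituting (0, 1) into the claim:
LHS = (0 + 1)/2 = 1/2
RHS = √(0 · 1) = 0

Since LHS ≠ RHS, this pair disproves the claim, and no lexicographically smaller pair (u ≤ v, non-negative integers) does.

For instance (1, 2) is also a counterexample (LHS = 3/2, RHS = √(2) ≈ 1.414), but it's lexicographically larger.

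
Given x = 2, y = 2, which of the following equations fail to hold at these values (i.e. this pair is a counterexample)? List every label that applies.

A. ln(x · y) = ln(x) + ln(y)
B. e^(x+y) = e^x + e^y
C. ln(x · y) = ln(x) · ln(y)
B, C

Evaluating each claim at the given values:
A. LHS = ln(4) ≈ 1.386, RHS = 2·ln(2) ≈ 1.386 → holds here (LHS = RHS)
B. LHS = e^4 ≈ 54.6, RHS = 2·e^2 ≈ 14.78 → fails here (LHS ≠ RHS)
C. LHS = ln(4) ≈ 1.386, RHS = ln(2)² ≈ 0.4805 → fails here (LHS ≠ RHS)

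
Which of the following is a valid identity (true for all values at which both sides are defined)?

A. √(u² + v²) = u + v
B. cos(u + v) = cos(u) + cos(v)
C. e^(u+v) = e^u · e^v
A: fails at (2, 4) — LHS = 2·√(5) ≈ 4.472, RHS = 6.
B: fails at (2, 7) — LHS = cos(9) ≈ -0.9111, RHS = cos(2) + cos(7) ≈ 0.3378.
C: holds — e.g. at (0, 1), both sides equal e ≈ 2.718.

Answer: C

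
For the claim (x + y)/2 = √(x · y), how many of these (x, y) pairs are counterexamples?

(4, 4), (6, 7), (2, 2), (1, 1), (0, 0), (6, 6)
1

Testing each pair:
(4, 4): LHS = 4, RHS = 4 → satisfies claim
(6, 7): LHS = 13/2, RHS = √(42) ≈ 6.481 → counterexample
(2, 2): LHS = 2, RHS = 2 → satisfies claim
(1, 1): LHS = 1, RHS = 1 → satisfies claim
(0, 0): LHS = 0, RHS = 0 → satisfies claim
(6, 6): LHS = 6, RHS = 6 → satisfies claim

That makes 1 counterexample.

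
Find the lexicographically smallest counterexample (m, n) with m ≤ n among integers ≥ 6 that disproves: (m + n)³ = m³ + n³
Substituting (6, 6) into the claim:
LHS = (6 + 6)³ = 1728
RHS = 6³ + 6³ = 432

Since LHS ≠ RHS, this pair disproves the claim, and no lexicographically smaller pair (m ≤ n, integers ≥ 6) does.

For instance (8, 12) is also a counterexample (LHS = 8000, RHS = 2240), but it's lexicographically larger.

Answer: (m, n) = (6, 6)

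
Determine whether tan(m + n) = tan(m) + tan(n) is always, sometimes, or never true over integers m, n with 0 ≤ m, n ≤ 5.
Sometimes true

It holds at (m, n) = (2, 0) (both sides equal tan(2) ≈ -2.185), but fails at (m, n) = (2, 5) (LHS = tan(7) ≈ 0.8714, RHS = tan(5) + tan(2) ≈ -5.566).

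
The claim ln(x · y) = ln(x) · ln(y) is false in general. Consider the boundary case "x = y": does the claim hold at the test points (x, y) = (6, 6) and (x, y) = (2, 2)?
At (6, 6): LHS = ln(36) ≈ 3.584 ≠ RHS = ln(6)² ≈ 3.21
At (2, 2): LHS = ln(4) ≈ 1.386 ≠ RHS = ln(2)² ≈ 0.4805

Answer: No, fails at both test points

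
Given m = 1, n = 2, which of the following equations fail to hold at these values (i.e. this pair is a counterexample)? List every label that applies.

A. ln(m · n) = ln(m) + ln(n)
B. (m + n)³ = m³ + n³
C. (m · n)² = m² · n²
B

Evaluating each claim at the given values:
A. LHS = ln(2) ≈ 0.6931, RHS = ln(2) ≈ 0.6931 → holds here (LHS = RHS)
B. LHS = 27, RHS = 9 → fails here (LHS ≠ RHS)
C. LHS = 4, RHS = 4 → holds here (LHS = RHS)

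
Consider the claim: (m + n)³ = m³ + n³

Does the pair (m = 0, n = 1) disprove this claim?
Substituting m = 0, n = 1:
LHS = (0 + 1)³ = 1
RHS = 0³ + 1³ = 1

The sides agree, so this pair does not disprove the claim.

Answer: No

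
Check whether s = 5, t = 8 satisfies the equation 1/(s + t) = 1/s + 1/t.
Fails

Substituting s = 5, t = 8:

LHS = 1/(5 + 8) = 1/13
RHS = 1/5 + 1/8 = 13/40

LHS ≠ RHS, so the equation does not hold at this point.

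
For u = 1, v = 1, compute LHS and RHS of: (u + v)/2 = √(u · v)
LHS = (1 + 1)/2 = 1
RHS = √(1 · 1) = 1

LHS = RHS: the two sides agree.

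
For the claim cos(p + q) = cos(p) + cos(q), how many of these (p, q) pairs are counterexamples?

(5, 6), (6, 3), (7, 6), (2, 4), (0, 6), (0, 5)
6

Testing each pair:
(5, 6): LHS = cos(11) ≈ 0.004426, RHS = cos(5) + cos(6) ≈ 1.244 → counterexample
(6, 3): LHS = cos(9) ≈ -0.9111, RHS = cos(3) + cos(6) ≈ -0.02982 → counterexample
(7, 6): LHS = cos(13) ≈ 0.9074, RHS = cos(7) + cos(6) ≈ 1.714 → counterexample
(2, 4): LHS = cos(6) ≈ 0.9602, RHS = cos(4) + cos(2) ≈ -1.07 → counterexample
(0, 6): LHS = cos(6) ≈ 0.9602, RHS = cos(6) + 1 ≈ 1.96 → counterexample
(0, 5): LHS = cos(5) ≈ 0.2837, RHS = cos(5) + 1 ≈ 1.284 → counterexample

That makes 6 counterexamples.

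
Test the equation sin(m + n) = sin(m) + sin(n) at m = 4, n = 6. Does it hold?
Substituting m = 4, n = 6:

LHS = sin(4 + 6) = sin(10) ≈ -0.544
RHS = sin(4) + sin(6) ≈ -1.036

LHS ≠ RHS, so the equation does not hold at this point.

Answer: Fails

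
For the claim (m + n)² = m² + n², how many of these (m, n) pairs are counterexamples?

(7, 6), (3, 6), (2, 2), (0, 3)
3

Testing each pair:
(7, 6): LHS = 169, RHS = 85 → counterexample
(3, 6): LHS = 81, RHS = 45 → counterexample
(2, 2): LHS = 16, RHS = 8 → counterexample
(0, 3): LHS = 9, RHS = 9 → satisfies claim

That makes 3 counterexamples.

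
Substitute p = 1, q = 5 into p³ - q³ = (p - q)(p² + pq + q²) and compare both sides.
LHS = 1³ - 5³ = -124
RHS = (1 - 5)(1² + 1·5 + 5²) = -124

LHS = RHS: the two sides agree.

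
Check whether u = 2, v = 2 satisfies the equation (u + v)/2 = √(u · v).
Substituting u = 2, v = 2:

LHS = (2 + 2)/2 = 2
RHS = √(2 · 2) = 2

LHS = RHS, so the equation holds at this point.

Answer: Holds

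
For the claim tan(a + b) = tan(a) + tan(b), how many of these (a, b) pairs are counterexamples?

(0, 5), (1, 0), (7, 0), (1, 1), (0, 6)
1

Testing each pair:
(0, 5): LHS = tan(5) ≈ -3.381, RHS = tan(5) ≈ -3.381 → satisfies claim
(1, 0): LHS = tan(1) ≈ 1.557, RHS = tan(1) ≈ 1.557 → satisfies claim
(7, 0): LHS = tan(7) ≈ 0.8714, RHS = tan(7) ≈ 0.8714 → satisfies claim
(1, 1): LHS = tan(2) ≈ -2.185, RHS = 2·tan(1) ≈ 3.115 → counterexample
(0, 6): LHS = tan(6) ≈ -0.291, RHS = tan(6) ≈ -0.291 → satisfies claim

That makes 1 counterexample.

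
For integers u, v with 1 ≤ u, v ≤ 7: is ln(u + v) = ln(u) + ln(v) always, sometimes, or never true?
Sometimes true

It holds at (u, v) = (2, 2) (both sides equal ln(4) ≈ 1.386), but fails at (u, v) = (6, 6) (LHS = ln(12) ≈ 2.485, RHS = 2·ln(6) ≈ 3.584).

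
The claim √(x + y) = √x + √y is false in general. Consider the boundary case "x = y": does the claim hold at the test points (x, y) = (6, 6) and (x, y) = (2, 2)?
At (6, 6): LHS = 2·√(3) ≈ 3.464 ≠ RHS = 2·√(6) ≈ 4.899
At (2, 2): LHS = 2 ≠ RHS = 2·√(2) ≈ 2.828

Answer: No, fails at both test points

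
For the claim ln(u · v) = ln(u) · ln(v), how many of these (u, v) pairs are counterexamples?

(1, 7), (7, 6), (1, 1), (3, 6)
Testing each pair:
(1, 7): LHS = ln(7) ≈ 1.946, RHS = 0 → counterexample
(7, 6): LHS = ln(42) ≈ 3.738, RHS = ln(6)·ln(7) ≈ 3.487 → counterexample
(1, 1): LHS = 0, RHS = 0 → satisfies claim
(3, 6): LHS = ln(18) ≈ 2.89, RHS = ln(3)·ln(6) ≈ 1.968 → counterexample

That makes 3 counterexamples.

Answer: 3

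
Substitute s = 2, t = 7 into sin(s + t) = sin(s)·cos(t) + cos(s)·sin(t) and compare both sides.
LHS = sin(2 + 7) = sin(9) ≈ 0.4121
RHS = sin(2)·cos(7) + cos(2)·sin(7) = sin(7)·cos(2) + sin(2)·cos(7) ≈ 0.4121

LHS = RHS: the two sides agree.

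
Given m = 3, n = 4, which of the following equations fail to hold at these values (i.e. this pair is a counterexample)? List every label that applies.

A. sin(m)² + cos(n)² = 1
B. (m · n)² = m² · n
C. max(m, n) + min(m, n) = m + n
Evaluating each claim at the given values:
A. LHS = sin(3)² + cos(4)² ≈ 0.4472, RHS = 1 → fails here (LHS ≠ RHS)
B. LHS = 144, RHS = 36 → fails here (LHS ≠ RHS)
C. LHS = 7, RHS = 7 → holds here (LHS = RHS)

Answer: A, B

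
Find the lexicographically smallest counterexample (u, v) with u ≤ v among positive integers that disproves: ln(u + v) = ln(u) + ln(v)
(u, v) = (1, 1)

Substituting (1, 1) into the claim:
LHS = ln(1 + 1) = ln(2) ≈ 0.6931
RHS = ln(1) + ln(1) = 0

Since LHS ≠ RHS, this pair disproves the claim, and no lexicographically smaller pair (u ≤ v, positive integers) does.

For instance (5, 8) is also a counterexample (LHS = ln(13) ≈ 2.565, RHS = ln(5) + ln(8) ≈ 3.689), but it's lexicographically larger.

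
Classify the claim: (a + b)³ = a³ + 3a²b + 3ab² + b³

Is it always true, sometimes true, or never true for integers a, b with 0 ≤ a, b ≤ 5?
Always true

The identity holds for every pair in the range. For instance at (a, b) = (3, 1): both sides equal 64.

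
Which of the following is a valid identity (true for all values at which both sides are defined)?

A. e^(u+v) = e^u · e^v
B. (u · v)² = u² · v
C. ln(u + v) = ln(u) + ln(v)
A

A: holds — e.g. at (3, 3), both sides equal e^6 ≈ 403.4.
B: fails at (3, 3) — LHS = 81, RHS = 27.
C: fails at (1, 2) — LHS = ln(3) ≈ 1.099, RHS = ln(2) ≈ 0.6931.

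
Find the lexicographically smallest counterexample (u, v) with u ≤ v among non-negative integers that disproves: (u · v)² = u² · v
Substituting (1, 2) into the claim:
LHS = (1 · 2)² = 4
RHS = 1² · 2 = 2

Since LHS ≠ RHS, this pair disproves the claim, and no lexicographically smaller pair (u ≤ v, non-negative integers) does.

For instance (5, 5) is also a counterexample (LHS = 625, RHS = 125), but it's lexicographically larger.

Answer: (u, v) = (1, 2)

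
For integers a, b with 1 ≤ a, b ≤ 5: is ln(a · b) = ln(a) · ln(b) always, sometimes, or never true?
It holds at (a, b) = (1, 1) (both sides equal 0), but fails at (a, b) = (3, 5) (LHS = ln(15) ≈ 2.708, RHS = ln(3)·ln(5) ≈ 1.768).

Answer: Sometimes true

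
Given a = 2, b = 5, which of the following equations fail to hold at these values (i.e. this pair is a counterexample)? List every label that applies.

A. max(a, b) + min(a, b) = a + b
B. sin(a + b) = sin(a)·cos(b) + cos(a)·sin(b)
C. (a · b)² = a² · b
C

Evaluating each claim at the given values:
A. LHS = 7, RHS = 7 → holds here (LHS = RHS)
B. LHS = sin(7) ≈ 0.657, RHS = sin(2)·cos(5) + sin(5)·cos(2) ≈ 0.657 → holds here (LHS = RHS)
C. LHS = 100, RHS = 20 → fails here (LHS ≠ RHS)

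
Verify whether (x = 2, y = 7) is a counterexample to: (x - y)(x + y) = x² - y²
Substituting x = 2, y = 7:
LHS = (2 - 7)(2 + 7) = -45
RHS = 2² - 7² = -45

The sides agree, so this pair does not disprove the claim.

Answer: No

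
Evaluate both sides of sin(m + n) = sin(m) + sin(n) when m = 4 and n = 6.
LHS = sin(4 + 6) = sin(10) ≈ -0.544
RHS = sin(4) + sin(6) ≈ -1.036

LHS ≠ RHS (they differ by about 0.4922), so the equation does not hold here.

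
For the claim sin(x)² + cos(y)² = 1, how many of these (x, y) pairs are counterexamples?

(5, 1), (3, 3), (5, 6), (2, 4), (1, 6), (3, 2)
5

Testing each pair:
(5, 1): LHS = cos(1)² + sin(5)² ≈ 1.211, RHS = 1 → counterexample
(3, 3): LHS = sin(3)² + cos(3)² = 1, RHS = 1 → satisfies claim
(5, 6): LHS = sin(5)² + cos(6)² ≈ 1.841, RHS = 1 → counterexample
(2, 4): LHS = cos(4)² + sin(2)² ≈ 1.254, RHS = 1 → counterexample
(1, 6): LHS = sin(1)² + cos(6)² ≈ 1.63, RHS = 1 → counterexample
(3, 2): LHS = sin(3)² + cos(2)² ≈ 0.1931, RHS = 1 → counterexample

That makes 5 counterexamples.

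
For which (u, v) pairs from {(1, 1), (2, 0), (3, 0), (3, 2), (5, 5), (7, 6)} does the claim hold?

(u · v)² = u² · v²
All pairs

Testing each pair:
(1, 1): LHS = 1, RHS = 1 → holds
(2, 0): LHS = 0, RHS = 0 → holds
(3, 0): LHS = 0, RHS = 0 → holds
(3, 2): LHS = 36, RHS = 36 → holds
(5, 5): LHS = 625, RHS = 625 → holds
(7, 6): LHS = 1764, RHS = 1764 → holds

Every pair satisfies the claim.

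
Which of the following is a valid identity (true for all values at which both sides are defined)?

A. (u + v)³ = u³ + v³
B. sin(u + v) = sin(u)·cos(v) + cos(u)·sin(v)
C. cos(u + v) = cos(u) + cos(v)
B

A: fails at (1, 2) — LHS = 27, RHS = 9.
B: holds — e.g. at (5, 5), both sides equal sin(10) ≈ -0.544.
C: fails at (4, 5) — LHS = cos(9) ≈ -0.9111, RHS = cos(4) + cos(5) ≈ -0.37.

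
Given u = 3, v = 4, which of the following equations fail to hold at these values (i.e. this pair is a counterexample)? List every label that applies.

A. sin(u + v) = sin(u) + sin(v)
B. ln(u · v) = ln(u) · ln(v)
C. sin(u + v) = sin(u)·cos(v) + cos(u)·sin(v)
Evaluating each claim at the given values:
A. LHS = sin(7) ≈ 0.657, RHS = sin(4) + sin(3) ≈ -0.6157 → fails here (LHS ≠ RHS)
B. LHS = ln(12) ≈ 2.485, RHS = ln(3)·ln(4) ≈ 1.523 → fails here (LHS ≠ RHS)
C. LHS = sin(7) ≈ 0.657, RHS = sin(3)·cos(4) + sin(4)·cos(3) ≈ 0.657 → holds here (LHS = RHS)

Answer: A, B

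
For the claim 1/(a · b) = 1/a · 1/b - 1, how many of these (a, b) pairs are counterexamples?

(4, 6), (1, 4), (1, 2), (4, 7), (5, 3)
Testing each pair:
(4, 6): LHS = 1/24, RHS = -23/24 → counterexample
(1, 4): LHS = 1/4, RHS = -3/4 → counterexample
(1, 2): LHS = 1/2, RHS = -1/2 → counterexample
(4, 7): LHS = 1/28, RHS = -27/28 → counterexample
(5, 3): LHS = 1/15, RHS = -14/15 → counterexample

That makes 5 counterexamples.

Answer: 5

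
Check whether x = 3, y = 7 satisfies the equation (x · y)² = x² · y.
Fails

Substituting x = 3, y = 7:

LHS = (3 · 7)² = 441
RHS = 3² · 7 = 63

LHS ≠ RHS, so the equation does not hold at this point.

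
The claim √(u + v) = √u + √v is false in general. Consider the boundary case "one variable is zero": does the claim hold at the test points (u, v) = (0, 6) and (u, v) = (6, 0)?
Yes, holds at both test points

At (0, 6): LHS = √(6) ≈ 2.449, RHS = √(6) ≈ 2.449 → equal
At (6, 0): LHS = √(6) ≈ 2.449, RHS = √(6) ≈ 2.449 → equal

So the claim does hold at both of these boundary points, even though it is not an identity.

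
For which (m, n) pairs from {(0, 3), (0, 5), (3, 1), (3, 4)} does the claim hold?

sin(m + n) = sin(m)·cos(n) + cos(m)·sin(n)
Testing each pair:
(0, 3): LHS = sin(3) ≈ 0.1411, RHS = sin(3) ≈ 0.1411 → holds
(0, 5): LHS = sin(5) ≈ -0.9589, RHS = sin(5) ≈ -0.9589 → holds
(3, 1): LHS = sin(4) ≈ -0.7568, RHS = sin(1)·cos(3) + sin(3)·cos(1) ≈ -0.7568 → holds
(3, 4): LHS = sin(7) ≈ 0.657, RHS = sin(3)·cos(4) + sin(4)·cos(3) ≈ 0.657 → holds

Every pair satisfies the claim.

Answer: All pairs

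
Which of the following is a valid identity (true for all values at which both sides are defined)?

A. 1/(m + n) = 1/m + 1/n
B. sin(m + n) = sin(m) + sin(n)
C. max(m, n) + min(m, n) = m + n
A: fails at (1, 2) — LHS = 1/3, RHS = 3/2.
B: fails at (2, 4) — LHS = sin(6) ≈ -0.2794, RHS = sin(4) + sin(2) ≈ 0.1525.
C: holds — e.g. at (2, 5), both sides equal 7.

Answer: C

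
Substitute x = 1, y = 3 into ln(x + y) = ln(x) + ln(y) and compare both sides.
LHS = ln(1 + 3) = ln(4) ≈ 1.386
RHS = ln(1) + ln(3) = ln(3) ≈ 1.099

LHS ≠ RHS (they differ by about 0.2877), so the equation does not hold here.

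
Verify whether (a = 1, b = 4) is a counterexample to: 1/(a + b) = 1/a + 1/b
Substituting a = 1, b = 4:
LHS = 1/(1 + 4) = 1/5
RHS = 1/1 + 1/4 = 5/4

Since LHS ≠ RHS, this pair disproves the claim.

Answer: Yes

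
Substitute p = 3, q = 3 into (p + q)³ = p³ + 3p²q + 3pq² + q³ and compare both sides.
LHS = (3 + 3)³ = 216
RHS = 3³ + 3·3²·3 + 3·3·3² + 3³ = 216

LHS = RHS: the two sides agree.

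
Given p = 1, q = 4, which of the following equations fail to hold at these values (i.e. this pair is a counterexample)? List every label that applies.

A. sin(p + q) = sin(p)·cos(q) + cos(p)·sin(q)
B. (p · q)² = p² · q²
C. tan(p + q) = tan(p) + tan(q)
C

Evaluating each claim at the given values:
A. LHS = sin(5) ≈ -0.9589, RHS = sin(1)·cos(4) + sin(4)·cos(1) ≈ -0.9589 → holds here (LHS = RHS)
B. LHS = 16, RHS = 16 → holds here (LHS = RHS)
C. LHS = tan(5) ≈ -3.381, RHS = tan(4) + tan(1) ≈ 2.715 → fails here (LHS ≠ RHS)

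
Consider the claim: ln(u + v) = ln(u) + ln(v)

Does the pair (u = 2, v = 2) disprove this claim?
Substituting u = 2, v = 2:
LHS = ln(2 + 2) = ln(4) ≈ 1.386
RHS = ln(2) + ln(2) = 2·ln(2) ≈ 1.386

The sides agree, so this pair does not disprove the claim.

Answer: No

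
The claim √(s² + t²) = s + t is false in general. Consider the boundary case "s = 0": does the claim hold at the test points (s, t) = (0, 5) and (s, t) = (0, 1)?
At (0, 5): LHS = 5, RHS = 5 → equal
At (0, 1): LHS = 1, RHS = 1 → equal

So the claim does hold at both of these boundary points, even though it is not an identity.

Answer: Yes, holds at both test points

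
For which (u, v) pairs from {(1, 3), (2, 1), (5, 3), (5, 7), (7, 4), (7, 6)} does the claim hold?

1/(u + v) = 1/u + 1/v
Testing each pair:
(1, 3): LHS = 1/4, RHS = 4/3 → fails
(2, 1): LHS = 1/3, RHS = 3/2 → fails
(5, 3): LHS = 1/8, RHS = 8/15 → fails
(5, 7): LHS = 1/12, RHS = 12/35 → fails
(7, 4): LHS = 1/11, RHS = 11/28 → fails
(7, 6): LHS = 1/13, RHS = 13/42 → fails

No pair satisfies the claim.

Answer: None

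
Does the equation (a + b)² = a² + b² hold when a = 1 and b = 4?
Substituting a = 1, b = 4:

LHS = (1 + 4)² = 25
RHS = 1² + 4² = 17

LHS ≠ RHS, so the equation does not hold at this point.

Answer: Fails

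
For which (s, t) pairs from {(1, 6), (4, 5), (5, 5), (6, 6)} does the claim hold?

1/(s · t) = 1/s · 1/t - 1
None

Testing each pair:
(1, 6): LHS = 1/6, RHS = -5/6 → fails
(4, 5): LHS = 1/20, RHS = -19/20 → fails
(5, 5): LHS = 1/25, RHS = -24/25 → fails
(6, 6): LHS = 1/36, RHS = -35/36 → fails

No pair satisfies the claim.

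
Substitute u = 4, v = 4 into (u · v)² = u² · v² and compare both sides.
LHS = (4 · 4)² = 256
RHS = 4² · 4² = 256

LHS = RHS: the two sides agree.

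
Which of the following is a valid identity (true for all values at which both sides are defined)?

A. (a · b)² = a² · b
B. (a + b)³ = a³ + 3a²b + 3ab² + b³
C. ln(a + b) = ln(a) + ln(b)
A: fails at (3, 4) — LHS = 144, RHS = 36.
B: holds — e.g. at (0, 1), both sides equal 1.
C: fails at (3, 4) — LHS = ln(7) ≈ 1.946, RHS = ln(3) + ln(4) ≈ 2.485.

Answer: B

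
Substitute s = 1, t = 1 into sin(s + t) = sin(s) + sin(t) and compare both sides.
LHS = sin(1 + 1) = sin(2) ≈ 0.9093
RHS = sin(1) + sin(1) = 2·sin(1) ≈ 1.683

LHS ≠ RHS (they differ by about 0.7736), so the equation does not hold here.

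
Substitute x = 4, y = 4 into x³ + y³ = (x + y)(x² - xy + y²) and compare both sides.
LHS = 4³ + 4³ = 128
RHS = (4 + 4)(4² - 4·4 + 4²) = 128

LHS = RHS: the two sides agree.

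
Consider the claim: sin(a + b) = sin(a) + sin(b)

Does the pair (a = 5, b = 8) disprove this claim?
Yes

Substituting a = 5, b = 8:
LHS = sin(5 + 8) = sin(13) ≈ 0.4202
RHS = sin(5) + sin(8) ≈ 0.03043

Since LHS ≠ RHS, this pair disproves the claim.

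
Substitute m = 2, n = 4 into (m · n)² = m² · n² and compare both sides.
LHS = (2 · 4)² = 64
RHS = 2² · 4² = 64

LHS = RHS: the two sides agree.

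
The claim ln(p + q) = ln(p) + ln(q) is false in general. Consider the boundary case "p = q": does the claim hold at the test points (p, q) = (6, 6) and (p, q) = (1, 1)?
At (6, 6): LHS = ln(12) ≈ 2.485 ≠ RHS = 2·ln(6) ≈ 3.584
At (1, 1): LHS = ln(2) ≈ 0.6931 ≠ RHS = 0

Answer: No, fails at both test points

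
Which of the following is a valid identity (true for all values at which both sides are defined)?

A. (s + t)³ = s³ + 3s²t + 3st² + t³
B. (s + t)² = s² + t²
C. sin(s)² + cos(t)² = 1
A

A: holds — e.g. at (5, 8), both sides equal 2197.
B: fails at (2, 2) — LHS = 16, RHS = 8.
C: fails at (4, 6) — LHS = sin(4)² + cos(6)² ≈ 1.495, RHS = 1.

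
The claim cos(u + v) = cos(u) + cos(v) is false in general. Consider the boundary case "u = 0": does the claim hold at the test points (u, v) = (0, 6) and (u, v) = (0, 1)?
No, fails at both test points

At (0, 6): LHS = cos(6) ≈ 0.9602 ≠ RHS = cos(6) + 1 ≈ 1.96
At (0, 1): LHS = cos(1) ≈ 0.5403 ≠ RHS = cos(1) + 1 ≈ 1.54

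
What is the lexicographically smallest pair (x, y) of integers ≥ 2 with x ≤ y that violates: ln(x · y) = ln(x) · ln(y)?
(x, y) = (2, 2)

Substituting (2, 2) into the claim:
LHS = ln(2 · 2) = ln(4) ≈ 1.386
RHS = ln(2) · ln(2) = ln(2)² ≈ 0.4805

Since LHS ≠ RHS, this pair disproves the claim, and no lexicographically smaller pair (x ≤ y, integers ≥ 2) does.

For instance (4, 4) is also a counterexample (LHS = ln(16) ≈ 2.773, RHS = ln(4)² ≈ 1.922), but it's lexicographically larger.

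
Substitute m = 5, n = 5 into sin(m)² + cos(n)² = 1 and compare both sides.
LHS = sin(5)² + cos(5)² = 1
RHS = 1

LHS = RHS: the two sides agree.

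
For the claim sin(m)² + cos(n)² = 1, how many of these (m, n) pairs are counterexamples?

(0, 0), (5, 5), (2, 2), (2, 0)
Testing each pair:
(0, 0): LHS = 1, RHS = 1 → satisfies claim
(5, 5): LHS = cos(5)² + sin(5)² = 1, RHS = 1 → satisfies claim
(2, 2): LHS = cos(2)² + sin(2)² = 1, RHS = 1 → satisfies claim
(2, 0): LHS = sin(2)² + 1 ≈ 1.827, RHS = 1 → counterexample

That makes 1 counterexample.

Answer: 1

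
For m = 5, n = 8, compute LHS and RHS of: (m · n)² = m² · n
LHS = (5 · 8)² = 1600
RHS = 5² · 8 = 200

LHS ≠ RHS, so the equation does not hold here.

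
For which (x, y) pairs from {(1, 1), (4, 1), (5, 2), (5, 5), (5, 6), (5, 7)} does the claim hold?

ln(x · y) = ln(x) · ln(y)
Testing each pair:
(1, 1): LHS = 0, RHS = 0 → holds
(4, 1): LHS = ln(4) ≈ 1.386, RHS = 0 → fails
(5, 2): LHS = ln(10) ≈ 2.303, RHS = ln(2)·ln(5) ≈ 1.116 → fails
(5, 5): LHS = ln(25) ≈ 3.219, RHS = ln(5)² ≈ 2.59 → fails
(5, 6): LHS = ln(30) ≈ 3.401, RHS = ln(5)·ln(6) ≈ 2.884 → fails
(5, 7): LHS = ln(35) ≈ 3.555, RHS = ln(5)·ln(7) ≈ 3.132 → fails

1 of 6 pairs satisfies the claim.

Answer: (1, 1)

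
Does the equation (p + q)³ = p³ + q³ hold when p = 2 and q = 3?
Fails

Substituting p = 2, q = 3:

LHS = (2 + 3)³ = 125
RHS = 2³ + 3³ = 35

LHS ≠ RHS, so the equation does not hold at this point.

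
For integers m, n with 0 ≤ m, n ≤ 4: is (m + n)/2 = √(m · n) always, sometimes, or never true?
It holds at (m, n) = (2, 2) (both sides equal 2), but fails at (m, n) = (0, 4) (LHS = 2, RHS = 0).

Answer: Sometimes true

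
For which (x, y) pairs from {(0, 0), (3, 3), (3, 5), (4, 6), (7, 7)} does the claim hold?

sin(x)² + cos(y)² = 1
Testing each pair:
(0, 0): LHS = 1, RHS = 1 → holds
(3, 3): LHS = sin(3)² + cos(3)² = 1, RHS = 1 → holds
(3, 5): LHS = sin(3)² + cos(5)² ≈ 0.1004, RHS = 1 → fails
(4, 6): LHS = sin(4)² + cos(6)² ≈ 1.495, RHS = 1 → fails
(7, 7): LHS = sin(7)² + cos(7)² = 1, RHS = 1 → holds

3 of 5 pairs satisfy the claim.

Answer: (0, 0), (3, 3), (7, 7)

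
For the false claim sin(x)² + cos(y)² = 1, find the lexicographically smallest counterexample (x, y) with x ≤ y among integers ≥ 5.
(x, y) = (5, 6)

Substituting (5, 6) into the claim:
LHS = sin(5)² + cos(6)² ≈ 1.841
RHS = 1

Since LHS ≠ RHS, this pair disproves the claim, and no lexicographically smaller pair (x ≤ y, integers ≥ 5) does.

For instance (7, 12) is also a counterexample (LHS = sin(7)² + cos(12)² ≈ 1.144, RHS = 1), but it's lexicographically larger.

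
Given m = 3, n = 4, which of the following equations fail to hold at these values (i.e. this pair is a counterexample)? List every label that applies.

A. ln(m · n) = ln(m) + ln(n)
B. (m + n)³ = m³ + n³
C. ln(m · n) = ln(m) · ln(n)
Evaluating each claim at the given values:
A. LHS = ln(12) ≈ 2.485, RHS = ln(3) + ln(4) ≈ 2.485 → holds here (LHS = RHS)
B. LHS = 343, RHS = 91 → fails here (LHS ≠ RHS)
C. LHS = ln(12) ≈ 2.485, RHS = ln(3)·ln(4) ≈ 1.523 → fails here (LHS ≠ RHS)

Answer: B, C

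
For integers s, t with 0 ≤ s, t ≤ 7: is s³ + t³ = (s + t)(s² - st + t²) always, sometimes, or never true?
The identity holds for every pair in the range. For instance at (s, t) = (6, 0): both sides equal 216.

Answer: Always true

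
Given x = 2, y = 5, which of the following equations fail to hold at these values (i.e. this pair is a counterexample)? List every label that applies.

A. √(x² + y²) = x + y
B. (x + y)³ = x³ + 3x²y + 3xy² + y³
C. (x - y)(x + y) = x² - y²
Evaluating each claim at the given values:
A. LHS = √(29) ≈ 5.385, RHS = 7 → fails here (LHS ≠ RHS)
B. LHS = 343, RHS = 343 → holds here (LHS = RHS)
C. LHS = -21, RHS = -21 → holds here (LHS = RHS)

Answer: A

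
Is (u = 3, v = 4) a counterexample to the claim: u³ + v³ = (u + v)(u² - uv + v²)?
No

Substituting u = 3, v = 4:
LHS = 3³ + 4³ = 91
RHS = (3 + 4)(3² - 3·4 + 4²) = 91

The sides agree, so this pair does not disprove the claim.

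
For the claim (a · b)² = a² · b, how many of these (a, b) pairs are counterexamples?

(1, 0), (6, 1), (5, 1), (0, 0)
0

Testing each pair:
(1, 0): LHS = 0, RHS = 0 → satisfies claim
(6, 1): LHS = 36, RHS = 36 → satisfies claim
(5, 1): LHS = 25, RHS = 25 → satisfies claim
(0, 0): LHS = 0, RHS = 0 → satisfies claim

That makes 0 counterexamples.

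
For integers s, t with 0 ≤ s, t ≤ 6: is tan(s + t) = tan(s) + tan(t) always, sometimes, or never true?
Sometimes true

It holds at (s, t) = (0, 3) (both sides equal tan(3) ≈ -0.1425), but fails at (s, t) = (2, 5) (LHS = tan(7) ≈ 0.8714, RHS = tan(5) + tan(2) ≈ -5.566).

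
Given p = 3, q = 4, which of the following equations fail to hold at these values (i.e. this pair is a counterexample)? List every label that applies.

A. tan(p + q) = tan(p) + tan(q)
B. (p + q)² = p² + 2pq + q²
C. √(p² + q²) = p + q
Evaluating each claim at the given values:
A. LHS = tan(7) ≈ 0.8714, RHS = tan(3) + tan(4) ≈ 1.015 → fails here (LHS ≠ RHS)
B. LHS = 49, RHS = 49 → holds here (LHS = RHS)
C. LHS = 5, RHS = 7 → fails here (LHS ≠ RHS)

Answer: A, C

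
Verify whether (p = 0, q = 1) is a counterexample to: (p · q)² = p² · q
No

Substituting p = 0, q = 1:
LHS = (0 · 1)² = 0
RHS = 0² · 1 = 0

The sides agree, so this pair does not disprove the claim.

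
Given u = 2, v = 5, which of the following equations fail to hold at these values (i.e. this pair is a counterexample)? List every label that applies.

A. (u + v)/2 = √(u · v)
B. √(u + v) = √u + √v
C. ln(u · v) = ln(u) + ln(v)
Evaluating each claim at the given values:
A. LHS = 7/2, RHS = √(10) ≈ 3.162 → fails here (LHS ≠ RHS)
B. LHS = √(7) ≈ 2.646, RHS = √(2) + √(5) ≈ 3.65 → fails here (LHS ≠ RHS)
C. LHS = ln(10) ≈ 2.303, RHS = ln(2) + ln(5) ≈ 2.303 → holds here (LHS = RHS)

Answer: A, B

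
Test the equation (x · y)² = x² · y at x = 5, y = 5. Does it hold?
Substituting x = 5, y = 5:

LHS = (5 · 5)² = 625
RHS = 5² · 5 = 125

LHS ≠ RHS, so the equation does not hold at this point.

Answer: Fails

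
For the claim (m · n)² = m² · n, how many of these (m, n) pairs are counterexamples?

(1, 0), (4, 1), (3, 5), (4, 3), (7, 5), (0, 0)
Testing each pair:
(1, 0): LHS = 0, RHS = 0 → satisfies claim
(4, 1): LHS = 16, RHS = 16 → satisfies claim
(3, 5): LHS = 225, RHS = 45 → counterexample
(4, 3): LHS = 144, RHS = 48 → counterexample
(7, 5): LHS = 1225, RHS = 245 → counterexample
(0, 0): LHS = 0, RHS = 0 → satisfies claim

That makes 3 counterexamples.

Answer: 3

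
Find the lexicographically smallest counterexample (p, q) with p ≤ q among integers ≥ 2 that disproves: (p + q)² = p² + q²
Substituting (2, 2) into the claim:
LHS = (2 + 2)² = 16
RHS = 2² + 2² = 8

Since LHS ≠ RHS, this pair disproves the claim, and no lexicographically smaller pair (p ≤ q, integers ≥ 2) does.

For instance (5, 5) is also a counterexample (LHS = 100, RHS = 50), but it's lexicographically larger.

Answer: (p, q) = (2, 2)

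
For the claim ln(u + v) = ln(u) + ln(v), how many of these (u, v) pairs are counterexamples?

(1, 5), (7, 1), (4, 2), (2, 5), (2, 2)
Testing each pair:
(1, 5): LHS = ln(6) ≈ 1.792, RHS = ln(5) ≈ 1.609 → counterexample
(7, 1): LHS = ln(8) ≈ 2.079, RHS = ln(7) ≈ 1.946 → counterexample
(4, 2): LHS = ln(6) ≈ 1.792, RHS = ln(2) + ln(4) ≈ 2.079 → counterexample
(2, 5): LHS = ln(7) ≈ 1.946, RHS = ln(2) + ln(5) ≈ 2.303 → counterexample
(2, 2): LHS = ln(4) ≈ 1.386, RHS = 2·ln(2) ≈ 1.386 → satisfies claim

That makes 4 counterexamples.

Answer: 4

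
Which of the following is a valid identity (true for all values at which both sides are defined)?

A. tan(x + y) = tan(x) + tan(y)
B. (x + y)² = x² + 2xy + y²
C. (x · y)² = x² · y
A: fails at (1, 2) — LHS = tan(3) ≈ -0.1425, RHS = tan(2) + tan(1) ≈ -0.6276.
B: holds — e.g. at (1, 4), both sides equal 25.
C: fails at (4, 4) — LHS = 256, RHS = 64.

Answer: B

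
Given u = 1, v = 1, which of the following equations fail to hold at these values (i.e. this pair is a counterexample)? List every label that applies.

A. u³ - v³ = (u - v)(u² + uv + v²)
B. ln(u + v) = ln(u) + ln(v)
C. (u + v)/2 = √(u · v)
Evaluating each claim at the given values:
A. LHS = 0, RHS = 0 → holds here (LHS = RHS)
B. LHS = ln(2) ≈ 0.6931, RHS = 0 → fails here (LHS ≠ RHS)
C. LHS = 1, RHS = 1 → holds here (LHS = RHS)

Answer: B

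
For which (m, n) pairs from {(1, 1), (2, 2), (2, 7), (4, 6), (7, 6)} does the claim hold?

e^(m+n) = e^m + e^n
None

Testing each pair:
(1, 1): LHS = e^2 ≈ 7.389, RHS = 2·e ≈ 5.437 → fails
(2, 2): LHS = e^4 ≈ 54.6, RHS = 2·e^2 ≈ 14.78 → fails
(2, 7): LHS = e^9 ≈ 8103, RHS = e^2 + e^7 ≈ 1104 → fails
(4, 6): LHS = e^10 ≈ 22026.5, RHS = e^4 + e^6 ≈ 458 → fails
(7, 6): LHS = e^13 ≈ 442413.4, RHS = e^6 + e^7 ≈ 1500 → fails

No pair satisfies the claim.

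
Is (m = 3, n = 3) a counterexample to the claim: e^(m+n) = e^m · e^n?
Substituting m = 3, n = 3:
LHS = e^(3+3) = e^6 ≈ 403.4
RHS = e^3 · e^3 = e^6 ≈ 403.4

The sides agree, so this pair does not disprove the claim.

Answer: No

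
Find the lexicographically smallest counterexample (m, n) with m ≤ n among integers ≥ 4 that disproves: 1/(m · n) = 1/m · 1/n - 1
(m, n) = (4, 4)

Substituting (4, 4) into the claim:
LHS = 1/(4 · 4) = 1/16
RHS = 1/4 · 1/4 - 1 = -15/16

Since LHS ≠ RHS, this pair disproves the claim, and no lexicographically smaller pair (m ≤ n, integers ≥ 4) does.

For instance (9, 10) is also a counterexample (LHS = 1/90, RHS = -89/90), but it's lexicographically larger.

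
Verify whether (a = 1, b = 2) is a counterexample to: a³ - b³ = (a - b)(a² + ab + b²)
No

Substituting a = 1, b = 2:
LHS = 1³ - 2³ = -7
RHS = (1 - 2)(1² + 1·2 + 2²) = -7

The sides agree, so this pair does not disprove the claim.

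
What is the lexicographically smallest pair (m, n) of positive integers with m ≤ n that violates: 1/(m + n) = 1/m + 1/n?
Substituting (1, 1) into the claim:
LHS = 1/(1 + 1) = 1/2
RHS = 1/1 + 1/1 = 2

Since LHS ≠ RHS, this pair disproves the claim, and no lexicographically smaller pair (m ≤ n, positive integers) does.

For instance (1, 5) is also a counterexample (LHS = 1/6, RHS = 6/5), but it's lexicographically larger.

Answer: (m, n) = (1, 1)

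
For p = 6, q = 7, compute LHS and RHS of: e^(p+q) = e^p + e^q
LHS = e^(6+7) = e^13 ≈ 442413.4
RHS = e^6 + e^7 ≈ 1500

LHS ≠ RHS (they differ by about 440913.3), so the equation does not hold here.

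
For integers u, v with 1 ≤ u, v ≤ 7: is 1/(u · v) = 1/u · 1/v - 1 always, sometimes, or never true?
Never true

The claim fails for every pair in the range. For instance at (u, v) = (1, 1): LHS = 1, RHS = 0.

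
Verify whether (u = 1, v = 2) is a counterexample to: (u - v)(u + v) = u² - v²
No

Substituting u = 1, v = 2:
LHS = (1 - 2)(1 + 2) = -3
RHS = 1² - 2² = -3

The sides agree, so this pair does not disprove the claim.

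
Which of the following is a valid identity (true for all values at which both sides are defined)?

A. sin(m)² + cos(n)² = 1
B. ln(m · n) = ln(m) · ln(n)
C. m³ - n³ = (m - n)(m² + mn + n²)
C

A: fails at (2, 7) — LHS = cos(7)² + sin(2)² ≈ 1.395, RHS = 1.
B: fails at (3, 3) — LHS = ln(9) ≈ 2.197, RHS = ln(3)² ≈ 1.207.
C: holds — e.g. at (5, 8), both sides equal -387.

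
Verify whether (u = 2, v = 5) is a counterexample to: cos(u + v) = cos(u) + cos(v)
Yes

Substituting u = 2, v = 5:
LHS = cos(2 + 5) = cos(7) ≈ 0.7539
RHS = cos(2) + cos(5) ≈ -0.1325

Since LHS ≠ RHS, this pair disproves the claim.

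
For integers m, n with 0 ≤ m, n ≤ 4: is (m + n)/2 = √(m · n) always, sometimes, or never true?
It holds at (m, n) = (4, 4) (both sides equal 4), but fails at (m, n) = (0, 3) (LHS = 3/2, RHS = 0).

Answer: Sometimes true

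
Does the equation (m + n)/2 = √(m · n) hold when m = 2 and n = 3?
Substituting m = 2, n = 3:

LHS = (2 + 3)/2 = 5/2
RHS = √(2 · 3) = √(6) ≈ 2.449

LHS ≠ RHS, so the equation does not hold at this point.

Answer: Fails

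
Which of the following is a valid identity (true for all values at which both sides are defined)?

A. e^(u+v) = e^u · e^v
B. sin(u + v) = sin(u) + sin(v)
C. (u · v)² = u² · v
A: holds — e.g. at (3, 5), both sides equal e^8 ≈ 2981.
B: fails at (1, 3) — LHS = sin(4) ≈ -0.7568, RHS = sin(3) + sin(1) ≈ 0.9826.
C: fails at (2, 2) — LHS = 16, RHS = 8.

Answer: A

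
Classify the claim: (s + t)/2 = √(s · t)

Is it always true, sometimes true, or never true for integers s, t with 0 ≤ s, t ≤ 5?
It holds at (s, t) = (1, 1) (both sides equal 1), but fails at (s, t) = (0, 3) (LHS = 3/2, RHS = 0).

Answer: Sometimes true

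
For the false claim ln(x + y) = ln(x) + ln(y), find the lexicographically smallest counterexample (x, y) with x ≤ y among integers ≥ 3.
(x, y) = (3, 3)

Substituting (3, 3) into the claim:
LHS = ln(3 + 3) = ln(6) ≈ 1.792
RHS = ln(3) + ln(3) = 2·ln(3) ≈ 2.197

Since LHS ≠ RHS, this pair disproves the claim, and no lexicographically smaller pair (x ≤ y, integers ≥ 3) does.

For instance (9, 9) is also a counterexample (LHS = ln(18) ≈ 2.89, RHS = 2·ln(9) ≈ 4.394), but it's lexicographically larger.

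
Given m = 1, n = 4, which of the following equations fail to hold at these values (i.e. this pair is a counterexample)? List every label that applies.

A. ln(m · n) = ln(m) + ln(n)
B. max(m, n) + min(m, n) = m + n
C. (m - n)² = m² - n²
C

Evaluating each claim at the given values:
A. LHS = ln(4) ≈ 1.386, RHS = ln(4) ≈ 1.386 → holds here (LHS = RHS)
B. LHS = 5, RHS = 5 → holds here (LHS = RHS)
C. LHS = 9, RHS = -15 → fails here (LHS ≠ RHS)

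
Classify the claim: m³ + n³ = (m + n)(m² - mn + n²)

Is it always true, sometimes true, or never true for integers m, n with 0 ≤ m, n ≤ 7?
The identity holds for every pair in the range. For instance at (m, n) = (6, 2): both sides equal 224.

Answer: Always true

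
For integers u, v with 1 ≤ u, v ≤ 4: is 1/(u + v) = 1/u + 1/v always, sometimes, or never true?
The claim fails for every pair in the range. For instance at (u, v) = (1, 2): LHS = 1/3, RHS = 3/2.

Answer: Never true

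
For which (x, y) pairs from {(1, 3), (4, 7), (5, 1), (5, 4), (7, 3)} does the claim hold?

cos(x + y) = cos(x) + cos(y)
Testing each pair:
(1, 3): LHS = cos(4) ≈ -0.6536, RHS = cos(3) + cos(1) ≈ -0.4497 → fails
(4, 7): LHS = cos(11) ≈ 0.004426, RHS = cos(4) + cos(7) ≈ 0.1003 → fails
(5, 1): LHS = cos(6) ≈ 0.9602, RHS = cos(5) + cos(1) ≈ 0.824 → fails
(5, 4): LHS = cos(9) ≈ -0.9111, RHS = cos(4) + cos(5) ≈ -0.37 → fails
(7, 3): LHS = cos(10) ≈ -0.8391, RHS = cos(3) + cos(7) ≈ -0.2361 → fails

No pair satisfies the claim.

Answer: None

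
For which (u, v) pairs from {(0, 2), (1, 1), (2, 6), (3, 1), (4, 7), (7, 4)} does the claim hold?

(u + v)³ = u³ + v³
Testing each pair:
(0, 2): LHS = 8, RHS = 8 → holds
(1, 1): LHS = 8, RHS = 2 → fails
(2, 6): LHS = 512, RHS = 224 → fails
(3, 1): LHS = 64, RHS = 28 → fails
(4, 7): LHS = 1331, RHS = 407 → fails
(7, 4): LHS = 1331, RHS = 407 → fails

1 of 6 pairs satisfies the claim.

Answer: (0, 2)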